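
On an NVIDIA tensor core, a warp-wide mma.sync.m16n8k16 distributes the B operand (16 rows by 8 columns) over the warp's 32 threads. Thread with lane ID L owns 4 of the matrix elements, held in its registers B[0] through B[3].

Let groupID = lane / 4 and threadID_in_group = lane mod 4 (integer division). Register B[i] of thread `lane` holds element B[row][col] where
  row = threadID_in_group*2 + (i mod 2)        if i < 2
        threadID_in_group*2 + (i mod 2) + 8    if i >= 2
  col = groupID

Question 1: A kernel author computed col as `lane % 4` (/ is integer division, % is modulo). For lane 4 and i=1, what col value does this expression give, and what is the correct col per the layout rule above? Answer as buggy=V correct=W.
`lane % 4`[4,1]→0
4: G=1,T=0
[1] (0*2+1+0,1) = (1,1)
col: 0 vs 1

buggy=0 correct=1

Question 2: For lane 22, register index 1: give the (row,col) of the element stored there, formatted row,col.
L=22->g=22>>2=5, t=22&3=2
[1]->row 2·2+1+0=5  col g=5

5,5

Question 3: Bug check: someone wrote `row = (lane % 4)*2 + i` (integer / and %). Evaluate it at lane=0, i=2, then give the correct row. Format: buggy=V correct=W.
buggy=2 correct=8

`(lane % 4)*2 + i`[0,2]=>2
0: grp=0,tig=0
[2] (0*2+0+8,0) = (8,0)
row: 2 vs 8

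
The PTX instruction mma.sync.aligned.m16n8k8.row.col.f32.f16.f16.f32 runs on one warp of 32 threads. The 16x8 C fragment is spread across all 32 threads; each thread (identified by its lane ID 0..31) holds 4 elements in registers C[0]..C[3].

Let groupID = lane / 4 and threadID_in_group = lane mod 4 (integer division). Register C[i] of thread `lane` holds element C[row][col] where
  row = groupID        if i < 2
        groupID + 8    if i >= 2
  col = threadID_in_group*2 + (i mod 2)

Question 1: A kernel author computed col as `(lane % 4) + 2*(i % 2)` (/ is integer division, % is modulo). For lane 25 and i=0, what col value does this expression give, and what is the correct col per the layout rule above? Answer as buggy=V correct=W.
`(lane % 4) + 2*(i % 2)`[25,0]=>1
lane 25: grp=6 (25/4), tig=1 (25%4)
i=0: r=6+0=6, c=1*2+0=2
col: 1 vs 2

buggy=1 correct=2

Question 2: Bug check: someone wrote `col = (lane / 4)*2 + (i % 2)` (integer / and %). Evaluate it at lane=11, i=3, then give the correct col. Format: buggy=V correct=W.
buggy=5 correct=7

`(lane / 4)*2 + (i % 2)`[11,3]=>5
lane 11: grp=2 (11/4), tig=3 (11%4)
i=3: r=2+8=10, c=3*2+1=7
col: 5 vs 7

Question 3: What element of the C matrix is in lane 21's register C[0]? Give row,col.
5,2

L=21→G=21>>2=5, T=21&3=1
[0]→row 5+0=5  col 1·2+0=2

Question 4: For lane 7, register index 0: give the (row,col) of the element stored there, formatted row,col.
1,6

7: gid=1,tid=3
[0] (1+0,3*2+0) = (1,6)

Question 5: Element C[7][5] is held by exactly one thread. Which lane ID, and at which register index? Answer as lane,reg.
r=7->g=7,rb=0  c=5->t=2,b0=1
L=7*4+2=30  i=0*2+1=1

30,1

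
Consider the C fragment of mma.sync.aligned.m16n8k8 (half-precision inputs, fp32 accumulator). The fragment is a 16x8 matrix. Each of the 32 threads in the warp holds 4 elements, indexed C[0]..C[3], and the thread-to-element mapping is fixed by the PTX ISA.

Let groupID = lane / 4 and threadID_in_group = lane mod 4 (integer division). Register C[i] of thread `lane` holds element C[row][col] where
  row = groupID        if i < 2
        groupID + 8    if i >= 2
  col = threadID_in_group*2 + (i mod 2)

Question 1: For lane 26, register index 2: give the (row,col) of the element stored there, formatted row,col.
14,4

26: g=6,t=2
[2] (6+8,2*2+0) = (14,4)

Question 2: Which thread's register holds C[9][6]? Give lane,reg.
7,2

r: 9->gid=1,r8=1  c: 6->tid=3,i&1=0
L=1*4+3=7  i=1*2+0=2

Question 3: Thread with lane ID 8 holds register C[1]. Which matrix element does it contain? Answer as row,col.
lane 8→8/4=2, 8 mod 4=0
i=1  r:2+0→2  c:2·0+1→1

2,1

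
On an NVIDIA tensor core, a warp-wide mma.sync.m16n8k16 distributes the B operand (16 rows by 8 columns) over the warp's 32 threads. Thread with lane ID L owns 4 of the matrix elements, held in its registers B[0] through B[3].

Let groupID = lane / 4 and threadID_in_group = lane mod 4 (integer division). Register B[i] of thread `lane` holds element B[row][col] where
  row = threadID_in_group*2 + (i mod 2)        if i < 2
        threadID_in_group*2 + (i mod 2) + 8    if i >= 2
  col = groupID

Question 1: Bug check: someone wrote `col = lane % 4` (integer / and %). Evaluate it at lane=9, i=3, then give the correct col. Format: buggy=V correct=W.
buggy=1 correct=2

`lane % 4`[9,3]⇒1
9: gr=2,th=1
[3] (1*2+1+8,2) = (11,2)
col: 1 vs 2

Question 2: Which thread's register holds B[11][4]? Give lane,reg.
c:4=>grp=4  r:11=>rB=1,tig=1,lo=1
L=4*4+1=17  i=1*2+1=3

17,3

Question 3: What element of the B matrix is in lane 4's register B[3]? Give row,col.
lane 4->4/4=1, 4 mod 4=0
i=3  r:2·0+1+8->9  c:1

9,1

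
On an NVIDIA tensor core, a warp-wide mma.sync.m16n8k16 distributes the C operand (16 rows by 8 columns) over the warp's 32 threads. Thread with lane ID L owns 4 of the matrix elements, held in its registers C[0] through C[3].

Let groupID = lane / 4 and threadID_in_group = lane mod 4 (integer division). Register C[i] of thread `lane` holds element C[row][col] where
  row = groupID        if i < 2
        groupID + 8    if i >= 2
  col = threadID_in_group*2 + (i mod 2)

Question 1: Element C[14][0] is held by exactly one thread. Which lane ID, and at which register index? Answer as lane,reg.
r=14⇒gr=6,Rb=1  c=0⇒th=0,odd=0
L=6*4+0=24  i=1*2+0=2

24,2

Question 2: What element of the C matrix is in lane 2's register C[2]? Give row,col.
lane 2=>2/4=0, 2 mod 4=2
i=2  r:0+8=>8  c:2·2+0=>4

8,4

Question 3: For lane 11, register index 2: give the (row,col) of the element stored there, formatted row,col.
11: G=2,T=3
[2] (2+8,3*2+0) = (10,6)

10,6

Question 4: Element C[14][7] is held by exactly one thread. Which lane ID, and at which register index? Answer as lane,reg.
27,3

r: 14->gid=6,r8=1  c: 7->tid=3,i&1=1
L=6*4+3=27  i=1*2+1=3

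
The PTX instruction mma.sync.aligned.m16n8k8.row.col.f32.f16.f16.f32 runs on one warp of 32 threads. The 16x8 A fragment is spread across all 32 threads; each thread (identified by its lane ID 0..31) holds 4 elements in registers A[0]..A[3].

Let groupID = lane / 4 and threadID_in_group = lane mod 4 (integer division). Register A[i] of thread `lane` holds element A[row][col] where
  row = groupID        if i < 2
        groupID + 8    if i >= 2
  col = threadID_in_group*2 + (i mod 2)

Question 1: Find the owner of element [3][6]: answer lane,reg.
r: 3->gid=3,r8=0  c: 6->tid=3,i&1=0
L=3*4+3=15  i=0*2+0=0

15,0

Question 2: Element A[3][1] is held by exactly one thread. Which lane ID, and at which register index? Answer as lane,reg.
12,1

r: 3->gid=3,r8=0  c: 1->tid=0,i&1=1
L=3*4+0=12  i=0*2+1=1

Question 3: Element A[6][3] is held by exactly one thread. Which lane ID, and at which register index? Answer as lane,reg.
r: 6->gid=6,r8=0  c: 3->tid=1,i&1=1
L=6*4+1=25  i=0*2+1=1

25,1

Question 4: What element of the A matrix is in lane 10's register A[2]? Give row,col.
L=10=>grp=10>>2=2, tig=10&3=2
[2]=>row 2+8=10  col 2·2+0=4

10,4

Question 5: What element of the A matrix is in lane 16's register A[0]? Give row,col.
4,0

lane 16=>16/4=4, 16 mod 4=0
i=0  r:4+0=>4  c:2·0+0=>0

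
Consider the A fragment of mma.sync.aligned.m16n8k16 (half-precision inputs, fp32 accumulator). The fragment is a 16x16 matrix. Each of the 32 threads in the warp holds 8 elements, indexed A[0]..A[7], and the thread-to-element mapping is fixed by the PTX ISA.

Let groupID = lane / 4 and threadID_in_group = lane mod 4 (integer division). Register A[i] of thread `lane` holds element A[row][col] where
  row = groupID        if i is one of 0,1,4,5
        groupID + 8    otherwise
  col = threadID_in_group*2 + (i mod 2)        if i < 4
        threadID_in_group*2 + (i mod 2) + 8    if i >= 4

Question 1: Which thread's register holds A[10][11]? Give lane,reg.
r:10=>grp=2,rB=1  c:11=>cB=1,tig=1,lo=1
L=2*4+1=9  i=1*4+1*2+1=7

9,7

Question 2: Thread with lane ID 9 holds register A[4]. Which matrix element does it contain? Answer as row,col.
2,10

lane 9: G=2 (9/4), T=1 (9%4)
i=4: r=2+0=2, c=1*2+0+8=10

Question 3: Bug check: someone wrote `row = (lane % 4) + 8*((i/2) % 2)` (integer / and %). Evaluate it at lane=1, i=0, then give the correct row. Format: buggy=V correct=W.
`(lane % 4) + 8*((i/2) % 2)`[1,0]=>1
L=1=>grp=1>>2=0, tig=1&3=1
[0]=>row 0+0=0  col 1·2+0+0=2
row: 1 vs 0

buggy=1 correct=0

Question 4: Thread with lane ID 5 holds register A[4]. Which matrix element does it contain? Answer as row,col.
1,10

lane 5=>5/4=1, 5 mod 4=1
i=4  r:1+0=>1  c:2·1+0+8=>10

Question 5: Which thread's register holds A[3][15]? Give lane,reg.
15,5

r=3->g=3,rb=0  c=15->cb=1,t=3,b0=1
L=3*4+3=15  i=1*4+0*2+1=5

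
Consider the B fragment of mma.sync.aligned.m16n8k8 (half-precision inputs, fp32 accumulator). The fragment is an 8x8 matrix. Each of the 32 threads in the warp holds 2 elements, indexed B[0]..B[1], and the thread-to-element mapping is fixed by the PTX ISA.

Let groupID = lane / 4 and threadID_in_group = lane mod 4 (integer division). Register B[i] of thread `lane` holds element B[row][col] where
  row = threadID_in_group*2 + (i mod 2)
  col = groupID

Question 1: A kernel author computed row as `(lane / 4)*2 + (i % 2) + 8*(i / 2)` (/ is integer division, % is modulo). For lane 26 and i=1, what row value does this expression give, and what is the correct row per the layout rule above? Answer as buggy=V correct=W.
buggy=13 correct=5

`(lane / 4)*2 + (i % 2) + 8*(i / 2)`[26,1]=>13
L=26=>grp=26>>2=6, tig=26&3=2
[1]=>row 2·2+1=5  col grp=6
row: 13 vs 5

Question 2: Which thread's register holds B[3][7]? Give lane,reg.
c: 7->gid=7  r: 3->tid=1,i&1=1
L=7*4+1=29  i=1=1

29,1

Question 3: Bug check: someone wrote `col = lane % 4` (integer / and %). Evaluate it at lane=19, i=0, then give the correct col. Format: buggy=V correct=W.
`lane % 4`[19,0]=>3
lane 19=>19/4=4, 19 mod 4=3
i=0  r:2·3+0=>6  c:4
col: 3 vs 4

buggy=3 correct=4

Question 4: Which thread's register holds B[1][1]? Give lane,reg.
4,1

c: 1->gid=1  r: 1->tid=0,i&1=1
L=1*4+0=4  i=1=1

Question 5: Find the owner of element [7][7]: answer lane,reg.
31,1

c:7=>grp=7  r:7=>tig=3,lo=1
L=7*4+3=31  i=1=1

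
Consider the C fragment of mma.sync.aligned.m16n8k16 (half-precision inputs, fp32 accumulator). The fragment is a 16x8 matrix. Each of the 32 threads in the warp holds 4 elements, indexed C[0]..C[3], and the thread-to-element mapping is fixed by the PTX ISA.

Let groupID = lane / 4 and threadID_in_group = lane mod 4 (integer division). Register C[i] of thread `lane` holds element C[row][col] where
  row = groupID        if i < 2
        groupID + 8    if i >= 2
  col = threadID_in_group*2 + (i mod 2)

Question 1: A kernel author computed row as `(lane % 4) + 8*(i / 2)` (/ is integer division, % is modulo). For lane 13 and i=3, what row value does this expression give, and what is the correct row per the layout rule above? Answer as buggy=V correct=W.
buggy=9 correct=11

`(lane % 4) + 8*(i / 2)`[13,3]⇒9
L=13⇒gr=13>>2=3, th=13&3=1
[3]⇒row 3+8=11  col 1·2+1=3
row: 9 vs 11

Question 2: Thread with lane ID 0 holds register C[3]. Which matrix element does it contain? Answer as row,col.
0: grp=0,tig=0
[3] (0+8,0*2+1) = (8,1)

8,1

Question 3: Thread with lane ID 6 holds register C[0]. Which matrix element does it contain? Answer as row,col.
L=6→G=6>>2=1, T=6&3=2
[0]→row 1+0=1  col 2·2+0=4

1,4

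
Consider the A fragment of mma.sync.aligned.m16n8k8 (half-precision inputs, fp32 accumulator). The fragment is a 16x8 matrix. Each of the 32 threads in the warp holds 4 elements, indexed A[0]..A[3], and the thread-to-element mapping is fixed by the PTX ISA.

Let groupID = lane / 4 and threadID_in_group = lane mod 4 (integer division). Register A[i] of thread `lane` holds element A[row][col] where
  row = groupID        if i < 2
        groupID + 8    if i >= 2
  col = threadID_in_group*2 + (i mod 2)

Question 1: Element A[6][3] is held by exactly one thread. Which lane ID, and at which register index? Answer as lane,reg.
25,1

r:6=>grp=6,rB=0  c:3=>tig=1,lo=1
L=6*4+1=25  i=0*2+1=1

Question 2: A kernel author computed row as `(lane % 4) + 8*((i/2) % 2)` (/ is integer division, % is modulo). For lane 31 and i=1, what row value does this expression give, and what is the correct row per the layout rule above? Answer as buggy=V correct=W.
buggy=3 correct=7

`(lane % 4) + 8*((i/2) % 2)`[31,1]->3
lane 31->31/4=7, 31 mod 4=3
i=1  r:7+0->7  c:2·3+1->7
row: 3 vs 7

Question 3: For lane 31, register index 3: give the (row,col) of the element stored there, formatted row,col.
15,7

lane 31: grp=7 (31/4), tig=3 (31%4)
i=3: r=7+8=15, c=3*2+1=7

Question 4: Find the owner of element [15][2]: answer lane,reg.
29,2

r:15=>grp=7,rB=1  c:2=>tig=1,lo=0
L=7*4+1=29  i=1*2+0=2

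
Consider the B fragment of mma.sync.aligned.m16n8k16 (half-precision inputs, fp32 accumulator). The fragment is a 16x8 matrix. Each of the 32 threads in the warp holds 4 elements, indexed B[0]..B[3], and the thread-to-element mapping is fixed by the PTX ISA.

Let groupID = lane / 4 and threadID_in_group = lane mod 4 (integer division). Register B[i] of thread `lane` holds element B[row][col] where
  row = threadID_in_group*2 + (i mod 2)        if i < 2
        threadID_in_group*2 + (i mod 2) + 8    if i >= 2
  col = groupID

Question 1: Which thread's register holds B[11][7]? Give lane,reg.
29,3

c=7⇒gr=7  r=11⇒Rb=1,th=1,odd=1
L=7*4+1=29  i=1*2+1=3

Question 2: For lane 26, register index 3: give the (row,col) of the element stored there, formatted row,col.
26: g=6,t=2
[3] (2*2+1+8,6) = (13,6)

13,6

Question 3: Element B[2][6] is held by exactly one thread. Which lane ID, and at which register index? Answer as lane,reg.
25,0

c: 6->gid=6  r: 2->r8=0,tid=1,i&1=0
L=6*4+1=25  i=0*2+0=0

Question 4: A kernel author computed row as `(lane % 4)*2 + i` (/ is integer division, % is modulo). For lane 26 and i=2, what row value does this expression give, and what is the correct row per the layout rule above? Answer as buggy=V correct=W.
buggy=6 correct=12

`(lane % 4)*2 + i`[26,2]->6
L=26->gid=26>>2=6, tid=26&3=2
[2]->row 2·2+0+8=12  col gid=6
row: 6 vs 12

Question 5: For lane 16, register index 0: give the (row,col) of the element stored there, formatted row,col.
0,4

lane 16=>16/4=4, 16 mod 4=0
i=0  r:2·0+0+0=>0  c:4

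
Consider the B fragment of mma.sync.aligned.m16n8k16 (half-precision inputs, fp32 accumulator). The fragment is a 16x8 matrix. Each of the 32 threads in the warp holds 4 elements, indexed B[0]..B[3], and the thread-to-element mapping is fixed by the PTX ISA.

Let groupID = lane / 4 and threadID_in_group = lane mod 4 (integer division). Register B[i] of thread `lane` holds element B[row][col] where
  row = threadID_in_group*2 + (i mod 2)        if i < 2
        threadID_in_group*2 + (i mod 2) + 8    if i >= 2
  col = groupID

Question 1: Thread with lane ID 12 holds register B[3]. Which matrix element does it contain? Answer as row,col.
L=12=>grp=12>>2=3, tig=12&3=0
[3]=>row 0·2+1+8=9  col grp=3

9,3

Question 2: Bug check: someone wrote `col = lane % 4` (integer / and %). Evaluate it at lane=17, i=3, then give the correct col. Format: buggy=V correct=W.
buggy=1 correct=4

`lane % 4`[17,3]→1
17: G=4,T=1
[3] (1*2+1+8,4) = (11,4)
col: 1 vs 4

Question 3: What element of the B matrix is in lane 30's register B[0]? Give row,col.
4,7

L=30=>grp=30>>2=7, tig=30&3=2
[0]=>row 2·2+0+0=4  col grp=7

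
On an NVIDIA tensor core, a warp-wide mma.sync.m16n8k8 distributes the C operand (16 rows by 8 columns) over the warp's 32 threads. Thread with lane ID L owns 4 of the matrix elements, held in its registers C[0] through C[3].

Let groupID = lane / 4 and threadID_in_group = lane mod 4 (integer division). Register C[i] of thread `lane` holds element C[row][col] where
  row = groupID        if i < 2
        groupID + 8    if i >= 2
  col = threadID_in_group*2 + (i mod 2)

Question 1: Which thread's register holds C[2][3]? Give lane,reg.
9,1

r=2->g=2,rb=0  c=3->t=1,b0=1
L=2*4+1=9  i=0*2+1=1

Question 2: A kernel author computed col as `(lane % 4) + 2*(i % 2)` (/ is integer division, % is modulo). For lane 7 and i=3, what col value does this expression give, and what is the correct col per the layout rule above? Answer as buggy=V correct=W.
`(lane % 4) + 2*(i % 2)`[7,3]=>5
L=7=>grp=7>>2=1, tig=7&3=3
[3]=>row 1+8=9  col 3·2+1=7
col: 5 vs 7

buggy=5 correct=7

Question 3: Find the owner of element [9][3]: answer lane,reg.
r: 9->gid=1,r8=1  c: 3->tid=1,i&1=1
L=1*4+1=5  i=1*2+1=3

5,3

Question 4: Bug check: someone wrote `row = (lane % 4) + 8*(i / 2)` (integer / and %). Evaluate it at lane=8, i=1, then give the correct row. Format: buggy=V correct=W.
`(lane % 4) + 8*(i / 2)`[8,1]→0
lane 8: G=2 (8/4), T=0 (8%4)
i=1: r=2+0=2, c=0*2+1=1
row: 0 vs 2

buggy=0 correct=2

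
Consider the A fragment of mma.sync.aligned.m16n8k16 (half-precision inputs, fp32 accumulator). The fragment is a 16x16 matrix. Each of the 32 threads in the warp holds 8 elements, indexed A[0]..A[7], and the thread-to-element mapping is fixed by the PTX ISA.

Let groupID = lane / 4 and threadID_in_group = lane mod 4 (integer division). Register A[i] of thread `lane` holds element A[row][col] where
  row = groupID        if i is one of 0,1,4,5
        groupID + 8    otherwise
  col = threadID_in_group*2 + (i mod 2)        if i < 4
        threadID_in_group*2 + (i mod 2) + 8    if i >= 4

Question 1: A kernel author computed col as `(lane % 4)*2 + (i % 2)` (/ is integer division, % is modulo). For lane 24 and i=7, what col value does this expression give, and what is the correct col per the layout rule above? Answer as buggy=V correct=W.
`(lane % 4)*2 + (i % 2)`[24,7]⇒1
lane 24⇒24/4=6, 24 mod 4=0
i=7  r:6+8⇒14  c:2·0+1+8⇒9
col: 1 vs 9

buggy=1 correct=9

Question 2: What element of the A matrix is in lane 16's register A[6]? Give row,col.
lane 16→16/4=4, 16 mod 4=0
i=6  r:4+8→12  c:2·0+0+8→8

12,8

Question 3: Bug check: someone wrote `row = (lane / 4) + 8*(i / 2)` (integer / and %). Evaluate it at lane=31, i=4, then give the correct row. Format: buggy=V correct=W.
buggy=23 correct=7

`(lane / 4) + 8*(i / 2)`[31,4]->23
lane 31->31/4=7, 31 mod 4=3
i=4  r:7+0->7  c:2·3+0+8->14
row: 23 vs 7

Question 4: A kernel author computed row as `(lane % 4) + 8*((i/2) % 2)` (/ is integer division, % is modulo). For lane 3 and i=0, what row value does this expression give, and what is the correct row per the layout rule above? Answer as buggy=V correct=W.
`(lane % 4) + 8*((i/2) % 2)`[3,0]=>3
3: grp=0,tig=3
[0] (0+0,3*2+0+0) = (0,6)
row: 3 vs 0

buggy=3 correct=0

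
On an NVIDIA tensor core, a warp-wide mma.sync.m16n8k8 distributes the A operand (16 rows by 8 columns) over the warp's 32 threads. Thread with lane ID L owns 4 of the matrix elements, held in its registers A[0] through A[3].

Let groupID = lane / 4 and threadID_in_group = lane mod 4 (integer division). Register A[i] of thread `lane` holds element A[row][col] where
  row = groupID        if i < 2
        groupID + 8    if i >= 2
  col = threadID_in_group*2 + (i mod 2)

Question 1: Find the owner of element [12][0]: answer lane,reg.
16,2

r=12→G=4,rhi=1  c=0→T=0,p=0
L=4*4+0=16  i=1*2+0=2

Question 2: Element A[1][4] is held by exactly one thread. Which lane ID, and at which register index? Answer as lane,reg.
6,0

r=1->g=1,rb=0  c=4->t=2,b0=0
L=1*4+2=6  i=0*2+0=0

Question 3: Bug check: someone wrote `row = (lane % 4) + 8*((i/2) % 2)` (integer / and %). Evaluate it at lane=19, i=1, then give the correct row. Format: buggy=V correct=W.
`(lane % 4) + 8*((i/2) % 2)`[19,1]⇒3
19: gr=4,th=3
[1] (4+0,3*2+1) = (4,7)
row: 3 vs 4

buggy=3 correct=4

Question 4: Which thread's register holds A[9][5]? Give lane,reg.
r: 9->gid=1,r8=1  c: 5->tid=2,i&1=1
L=1*4+2=6  i=1*2+1=3

6,3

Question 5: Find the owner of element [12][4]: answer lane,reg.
18,2

r:12=>grp=4,rB=1  c:4=>tig=2,lo=0
L=4*4+2=18  i=1*2+0=2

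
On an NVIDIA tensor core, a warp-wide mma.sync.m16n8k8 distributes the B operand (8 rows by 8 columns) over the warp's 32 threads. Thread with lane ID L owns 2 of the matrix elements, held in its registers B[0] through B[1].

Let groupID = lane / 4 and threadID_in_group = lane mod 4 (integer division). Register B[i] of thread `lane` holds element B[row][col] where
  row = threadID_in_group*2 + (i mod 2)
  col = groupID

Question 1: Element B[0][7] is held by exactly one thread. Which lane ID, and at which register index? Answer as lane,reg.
c=7->g=7  r=0->t=0,b0=0
L=7*4+0=28  i=0=0

28,0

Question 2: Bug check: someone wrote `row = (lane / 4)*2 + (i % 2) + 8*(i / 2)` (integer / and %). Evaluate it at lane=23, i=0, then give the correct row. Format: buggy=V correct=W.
buggy=10 correct=6

`(lane / 4)*2 + (i % 2) + 8*(i / 2)`[23,0]→10
L=23→G=23>>2=5, T=23&3=3
[0]→row 3·2+0=6  col G=5
row: 10 vs 6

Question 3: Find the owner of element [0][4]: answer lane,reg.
c:4=>grp=4  r:0=>tig=0,lo=0
L=4*4+0=16  i=0=0

16,0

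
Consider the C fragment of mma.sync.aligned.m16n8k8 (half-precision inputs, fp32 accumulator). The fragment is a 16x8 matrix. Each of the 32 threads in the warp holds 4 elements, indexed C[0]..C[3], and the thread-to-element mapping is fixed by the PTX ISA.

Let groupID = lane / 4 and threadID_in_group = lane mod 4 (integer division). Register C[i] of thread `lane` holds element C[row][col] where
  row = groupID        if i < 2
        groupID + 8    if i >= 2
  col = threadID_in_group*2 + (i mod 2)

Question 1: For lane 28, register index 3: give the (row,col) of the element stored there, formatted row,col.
15,1

lane 28: gr=7 (28/4), th=0 (28%4)
i=3: r=7+8=15, c=0*2+1=1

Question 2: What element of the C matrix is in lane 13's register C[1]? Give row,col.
3,3

lane 13: gr=3 (13/4), th=1 (13%4)
i=1: r=3+0=3, c=1*2+1=3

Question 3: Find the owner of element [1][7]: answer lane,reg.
r=1⇒gr=1,Rb=0  c=7⇒th=3,odd=1
L=1*4+3=7  i=0*2+1=1

7,1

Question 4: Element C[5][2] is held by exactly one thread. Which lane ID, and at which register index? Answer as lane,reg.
21,0

r: 5->gid=5,r8=0  c: 2->tid=1,i&1=0
L=5*4+1=21  i=0*2+0=0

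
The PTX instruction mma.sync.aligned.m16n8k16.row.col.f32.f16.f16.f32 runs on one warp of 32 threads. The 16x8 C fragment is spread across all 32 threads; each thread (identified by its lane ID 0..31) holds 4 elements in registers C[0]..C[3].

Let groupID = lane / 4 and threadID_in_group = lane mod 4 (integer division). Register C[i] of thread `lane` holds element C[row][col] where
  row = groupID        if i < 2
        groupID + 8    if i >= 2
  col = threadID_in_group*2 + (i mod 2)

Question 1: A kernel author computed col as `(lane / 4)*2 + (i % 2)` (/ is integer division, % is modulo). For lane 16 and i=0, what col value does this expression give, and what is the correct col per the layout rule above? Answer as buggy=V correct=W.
`(lane / 4)*2 + (i % 2)`[16,0]→8
L=16→G=16>>2=4, T=16&3=0
[0]→row 4+0=4  col 0·2+0=0
col: 8 vs 0

buggy=8 correct=0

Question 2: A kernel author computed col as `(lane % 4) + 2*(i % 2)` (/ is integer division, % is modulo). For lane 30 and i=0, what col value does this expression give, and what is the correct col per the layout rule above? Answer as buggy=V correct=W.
`(lane % 4) + 2*(i % 2)`[30,0]⇒2
L=30⇒gr=30>>2=7, th=30&3=2
[0]⇒row 7+0=7  col 2·2+0=4
col: 2 vs 4

buggy=2 correct=4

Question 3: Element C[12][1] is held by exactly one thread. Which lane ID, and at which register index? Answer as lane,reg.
16,3

r:12=>grp=4,rB=1  c:1=>tig=0,lo=1
L=4*4+0=16  i=1*2+1=3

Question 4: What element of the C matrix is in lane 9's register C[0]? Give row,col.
lane 9: g=2 (9/4), t=1 (9%4)
i=0: r=2+0=2, c=1*2+0=2

2,2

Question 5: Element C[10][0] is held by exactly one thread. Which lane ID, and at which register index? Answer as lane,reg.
r=10→G=2,rhi=1  c=0→T=0,p=0
L=2*4+0=8  i=1*2+0=2

8,2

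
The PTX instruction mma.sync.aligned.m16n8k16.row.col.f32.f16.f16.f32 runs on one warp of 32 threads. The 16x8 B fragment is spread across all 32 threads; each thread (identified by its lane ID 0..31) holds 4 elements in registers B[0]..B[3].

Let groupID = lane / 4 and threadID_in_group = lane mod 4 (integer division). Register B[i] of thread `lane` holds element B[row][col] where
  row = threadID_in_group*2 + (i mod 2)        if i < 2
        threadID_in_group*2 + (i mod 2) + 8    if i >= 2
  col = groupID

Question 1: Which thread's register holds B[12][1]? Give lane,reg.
c: 1->gid=1  r: 12->r8=1,tid=2,i&1=0
L=1*4+2=6  i=1*2+0=2

6,2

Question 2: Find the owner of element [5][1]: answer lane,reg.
c=1⇒gr=1  r=5⇒Rb=0,th=2,odd=1
L=1*4+2=6  i=0*2+1=1

6,1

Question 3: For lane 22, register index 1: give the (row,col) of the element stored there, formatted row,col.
lane 22: grp=5 (22/4), tig=2 (22%4)
i=1: r=2*2+1+0=5, c=grp=5

5,5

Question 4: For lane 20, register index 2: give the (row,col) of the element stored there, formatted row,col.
lane 20: grp=5 (20/4), tig=0 (20%4)
i=2: r=0*2+0+8=8, c=grp=5

8,5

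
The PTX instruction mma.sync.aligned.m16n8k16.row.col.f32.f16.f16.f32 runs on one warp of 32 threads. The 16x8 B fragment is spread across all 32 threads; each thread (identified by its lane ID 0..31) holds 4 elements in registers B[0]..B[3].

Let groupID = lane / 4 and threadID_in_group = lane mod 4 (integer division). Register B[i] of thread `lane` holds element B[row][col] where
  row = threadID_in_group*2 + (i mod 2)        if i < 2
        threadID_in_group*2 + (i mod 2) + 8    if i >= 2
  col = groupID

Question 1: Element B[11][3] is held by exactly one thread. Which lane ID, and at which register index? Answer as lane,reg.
13,3

c=3→G=3  r=11→rhi=1,T=1,p=1
L=3*4+1=13  i=1*2+1=3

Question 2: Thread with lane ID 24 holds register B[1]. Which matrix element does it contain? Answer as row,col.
lane 24->24/4=6, 24 mod 4=0
i=1  r:2·0+1+0->1  c:6

1,6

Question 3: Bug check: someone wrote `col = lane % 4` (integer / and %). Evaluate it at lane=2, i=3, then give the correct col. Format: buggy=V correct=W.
buggy=2 correct=0

`lane % 4`[2,3]⇒2
2: gr=0,th=2
[3] (2*2+1+8,0) = (13,0)
col: 2 vs 0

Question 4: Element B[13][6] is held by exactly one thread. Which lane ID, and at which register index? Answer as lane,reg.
26,3

c:6=>grp=6  r:13=>rB=1,tig=2,lo=1
L=6*4+2=26  i=1*2+1=3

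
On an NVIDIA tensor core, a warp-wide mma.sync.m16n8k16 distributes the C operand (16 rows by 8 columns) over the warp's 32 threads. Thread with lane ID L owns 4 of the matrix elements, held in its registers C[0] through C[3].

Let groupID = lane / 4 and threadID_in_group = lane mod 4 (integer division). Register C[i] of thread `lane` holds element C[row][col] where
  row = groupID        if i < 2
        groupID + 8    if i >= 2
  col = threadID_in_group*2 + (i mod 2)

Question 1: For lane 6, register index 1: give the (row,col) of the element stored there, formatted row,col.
1,5

lane 6->6/4=1, 6 mod 4=2
i=1  r:1+0->1  c:2·2+1->5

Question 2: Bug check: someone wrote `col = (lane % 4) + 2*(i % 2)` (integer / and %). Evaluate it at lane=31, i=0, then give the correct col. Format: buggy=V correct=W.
buggy=3 correct=6

`(lane % 4) + 2*(i % 2)`[31,0]⇒3
lane 31: gr=7 (31/4), th=3 (31%4)
i=0: r=7+0=7, c=3*2+0=6
col: 3 vs 6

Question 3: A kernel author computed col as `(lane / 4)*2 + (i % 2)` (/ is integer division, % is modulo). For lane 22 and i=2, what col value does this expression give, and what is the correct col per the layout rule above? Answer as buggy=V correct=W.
buggy=10 correct=4

`(lane / 4)*2 + (i % 2)`[22,2]→10
22: G=5,T=2
[2] (5+8,2*2+0) = (13,4)
col: 10 vs 4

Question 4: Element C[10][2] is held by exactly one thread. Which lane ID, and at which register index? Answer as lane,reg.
r: 10->gid=2,r8=1  c: 2->tid=1,i&1=0
L=2*4+1=9  i=1*2+0=2

9,2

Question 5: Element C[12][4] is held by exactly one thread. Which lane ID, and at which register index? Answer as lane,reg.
r:12=>grp=4,rB=1  c:4=>tig=2,lo=0
L=4*4+2=18  i=1*2+0=2

18,2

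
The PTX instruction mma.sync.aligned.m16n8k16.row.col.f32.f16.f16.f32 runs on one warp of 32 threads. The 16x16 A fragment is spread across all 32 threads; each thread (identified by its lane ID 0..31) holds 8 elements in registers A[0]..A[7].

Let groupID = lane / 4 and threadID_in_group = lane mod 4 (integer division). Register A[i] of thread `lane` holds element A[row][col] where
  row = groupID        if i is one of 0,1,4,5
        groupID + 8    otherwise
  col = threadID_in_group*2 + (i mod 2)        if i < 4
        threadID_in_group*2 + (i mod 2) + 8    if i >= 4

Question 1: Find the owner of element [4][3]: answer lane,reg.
17,1

r=4->g=4,rb=0  c=3->cb=0,t=1,b0=1
L=4*4+1=17  i=0*4+0*2+1=1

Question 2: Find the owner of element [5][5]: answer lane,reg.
22,1

r=5->g=5,rb=0  c=5->cb=0,t=2,b0=1
L=5*4+2=22  i=0*4+0*2+1=1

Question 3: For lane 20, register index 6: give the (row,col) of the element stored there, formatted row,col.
lane 20: grp=5 (20/4), tig=0 (20%4)
i=6: r=5+8=13, c=0*2+0+8=8

13,8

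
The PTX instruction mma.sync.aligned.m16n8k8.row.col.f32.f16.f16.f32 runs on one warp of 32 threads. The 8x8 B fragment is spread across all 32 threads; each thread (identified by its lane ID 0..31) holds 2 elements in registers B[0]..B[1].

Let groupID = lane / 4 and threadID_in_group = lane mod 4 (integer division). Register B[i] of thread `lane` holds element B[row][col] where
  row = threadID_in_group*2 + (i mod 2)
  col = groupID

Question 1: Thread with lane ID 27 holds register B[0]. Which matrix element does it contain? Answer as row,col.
lane 27: gid=6 (27/4), tid=3 (27%4)
i=0: r=3*2+0=6, c=gid=6

6,6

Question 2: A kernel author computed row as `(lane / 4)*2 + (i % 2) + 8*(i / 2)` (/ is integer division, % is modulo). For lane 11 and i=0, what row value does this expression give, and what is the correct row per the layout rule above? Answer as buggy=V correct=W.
`(lane / 4)*2 + (i % 2) + 8*(i / 2)`[11,0]⇒4
lane 11: gr=2 (11/4), th=3 (11%4)
i=0: r=3*2+0=6, c=gr=2
row: 4 vs 6

buggy=4 correct=6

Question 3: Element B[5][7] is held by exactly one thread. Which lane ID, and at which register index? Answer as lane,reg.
30,1

c=7→G=7  r=5→T=2,p=1
L=7*4+2=30  i=1=1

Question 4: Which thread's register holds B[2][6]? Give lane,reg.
25,0

c:6=>grp=6  r:2=>tig=1,lo=0
L=6*4+1=25  i=0=0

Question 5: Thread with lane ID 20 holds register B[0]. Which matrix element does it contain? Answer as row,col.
0,5

L=20->gid=20>>2=5, tid=20&3=0
[0]->row 0·2+0=0  col gid=5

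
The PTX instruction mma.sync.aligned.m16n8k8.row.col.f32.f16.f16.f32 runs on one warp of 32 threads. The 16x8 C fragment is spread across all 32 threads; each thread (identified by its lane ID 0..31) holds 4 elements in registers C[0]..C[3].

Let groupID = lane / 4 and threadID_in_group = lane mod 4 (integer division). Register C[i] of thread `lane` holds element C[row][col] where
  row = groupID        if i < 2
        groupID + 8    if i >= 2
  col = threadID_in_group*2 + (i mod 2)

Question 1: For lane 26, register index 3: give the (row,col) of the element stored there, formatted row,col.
14,5

L=26⇒gr=26>>2=6, th=26&3=2
[3]⇒row 6+8=14  col 2·2+1=5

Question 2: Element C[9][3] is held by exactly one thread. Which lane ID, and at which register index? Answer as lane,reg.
r:9=>grp=1,rB=1  c:3=>tig=1,lo=1
L=1*4+1=5  i=1*2+1=3

5,3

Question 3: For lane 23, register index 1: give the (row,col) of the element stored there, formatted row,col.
5,7

23: gr=5,th=3
[1] (5+0,3*2+1) = (5,7)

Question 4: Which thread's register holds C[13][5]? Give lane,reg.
22,3

r=13→G=5,rhi=1  c=5→T=2,p=1
L=5*4+2=22  i=1*2+1=3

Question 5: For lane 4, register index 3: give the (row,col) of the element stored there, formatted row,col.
L=4⇒gr=4>>2=1, th=4&3=0
[3]⇒row 1+8=9  col 0·2+1=1

9,1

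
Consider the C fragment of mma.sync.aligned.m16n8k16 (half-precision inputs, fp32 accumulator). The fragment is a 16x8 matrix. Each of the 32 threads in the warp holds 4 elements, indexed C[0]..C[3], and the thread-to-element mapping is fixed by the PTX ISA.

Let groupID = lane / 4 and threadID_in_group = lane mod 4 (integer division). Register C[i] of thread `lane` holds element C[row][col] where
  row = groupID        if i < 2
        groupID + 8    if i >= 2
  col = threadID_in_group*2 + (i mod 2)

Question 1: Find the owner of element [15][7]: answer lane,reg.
31,3

r:15=>grp=7,rB=1  c:7=>tig=3,lo=1
L=7*4+3=31  i=1*2+1=3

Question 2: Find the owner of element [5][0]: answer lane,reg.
r:5=>grp=5,rB=0  c:0=>tig=0,lo=0
L=5*4+0=20  i=0*2+0=0

20,0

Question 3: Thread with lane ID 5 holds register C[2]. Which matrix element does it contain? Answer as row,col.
9,2

5: g=1,t=1
[2] (1+8,1*2+0) = (9,2)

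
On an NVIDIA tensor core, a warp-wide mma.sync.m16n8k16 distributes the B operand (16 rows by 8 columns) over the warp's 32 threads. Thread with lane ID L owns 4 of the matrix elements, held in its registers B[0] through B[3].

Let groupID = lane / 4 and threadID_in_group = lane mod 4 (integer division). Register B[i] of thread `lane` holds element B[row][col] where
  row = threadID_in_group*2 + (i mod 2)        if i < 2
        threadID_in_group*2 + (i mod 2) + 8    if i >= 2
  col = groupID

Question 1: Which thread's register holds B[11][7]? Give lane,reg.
c=7->g=7  r=11->rb=1,t=1,b0=1
L=7*4+1=29  i=1*2+1=3

29,3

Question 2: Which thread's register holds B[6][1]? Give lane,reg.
c: 1->gid=1  r: 6->r8=0,tid=3,i&1=0
L=1*4+3=7  i=0*2+0=0

7,0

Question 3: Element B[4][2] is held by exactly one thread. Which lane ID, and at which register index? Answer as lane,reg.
c:2=>grp=2  r:4=>rB=0,tig=2,lo=0
L=2*4+2=10  i=0*2+0=0

10,0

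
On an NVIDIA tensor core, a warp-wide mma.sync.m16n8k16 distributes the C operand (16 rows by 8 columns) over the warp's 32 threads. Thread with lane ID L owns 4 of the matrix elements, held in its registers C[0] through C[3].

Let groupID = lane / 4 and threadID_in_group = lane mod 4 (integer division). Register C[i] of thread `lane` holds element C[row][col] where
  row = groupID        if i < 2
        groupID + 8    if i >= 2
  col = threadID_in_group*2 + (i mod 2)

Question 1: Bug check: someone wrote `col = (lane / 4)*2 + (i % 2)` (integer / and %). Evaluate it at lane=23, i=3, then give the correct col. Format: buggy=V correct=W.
buggy=11 correct=7

`(lane / 4)*2 + (i % 2)`[23,3]→11
lane 23: G=5 (23/4), T=3 (23%4)
i=3: r=5+8=13, c=3*2+1=7
col: 11 vs 7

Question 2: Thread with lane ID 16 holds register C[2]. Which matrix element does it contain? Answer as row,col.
lane 16: G=4 (16/4), T=0 (16%4)
i=2: r=4+8=12, c=0*2+0=0

12,0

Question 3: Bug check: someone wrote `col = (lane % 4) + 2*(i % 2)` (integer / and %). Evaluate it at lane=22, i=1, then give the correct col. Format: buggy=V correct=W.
`(lane % 4) + 2*(i % 2)`[22,1]⇒4
lane 22⇒22/4=5, 22 mod 4=2
i=1  r:5+0⇒5  c:2·2+1⇒5
col: 4 vs 5

buggy=4 correct=5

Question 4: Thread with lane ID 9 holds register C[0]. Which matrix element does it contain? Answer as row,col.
2,2

L=9->g=9>>2=2, t=9&3=1
[0]->row 2+0=2  col 1·2+0=2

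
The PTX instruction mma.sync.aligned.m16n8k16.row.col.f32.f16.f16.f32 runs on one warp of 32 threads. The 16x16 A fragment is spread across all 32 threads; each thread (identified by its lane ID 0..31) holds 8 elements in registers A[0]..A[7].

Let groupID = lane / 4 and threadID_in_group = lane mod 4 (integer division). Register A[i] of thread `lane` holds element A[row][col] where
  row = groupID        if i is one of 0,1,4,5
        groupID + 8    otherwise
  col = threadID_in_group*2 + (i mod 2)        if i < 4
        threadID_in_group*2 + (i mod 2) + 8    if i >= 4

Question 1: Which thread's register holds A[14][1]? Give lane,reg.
24,3

r=14⇒gr=6,Rb=1  c=1⇒Cb=0,th=0,odd=1
L=6*4+0=24  i=0*4+1*2+1=3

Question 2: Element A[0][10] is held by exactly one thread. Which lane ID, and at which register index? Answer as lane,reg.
1,4

r=0⇒gr=0,Rb=0  c=10⇒Cb=1,th=1,odd=0
L=0*4+1=1  i=1*4+0*2+0=4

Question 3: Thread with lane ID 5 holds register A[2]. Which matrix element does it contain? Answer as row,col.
9,2

L=5⇒gr=5>>2=1, th=5&3=1
[2]⇒row 1+8=9  col 1·2+0+0=2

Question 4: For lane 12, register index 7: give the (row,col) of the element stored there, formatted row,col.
11,9

lane 12: g=3 (12/4), t=0 (12%4)
i=7: r=3+8=11, c=0*2+1+8=9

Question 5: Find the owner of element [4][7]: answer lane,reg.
r: 4->gid=4,r8=0  c: 7->c8=0,tid=3,i&1=1
L=4*4+3=19  i=0*4+0*2+1=1

19,1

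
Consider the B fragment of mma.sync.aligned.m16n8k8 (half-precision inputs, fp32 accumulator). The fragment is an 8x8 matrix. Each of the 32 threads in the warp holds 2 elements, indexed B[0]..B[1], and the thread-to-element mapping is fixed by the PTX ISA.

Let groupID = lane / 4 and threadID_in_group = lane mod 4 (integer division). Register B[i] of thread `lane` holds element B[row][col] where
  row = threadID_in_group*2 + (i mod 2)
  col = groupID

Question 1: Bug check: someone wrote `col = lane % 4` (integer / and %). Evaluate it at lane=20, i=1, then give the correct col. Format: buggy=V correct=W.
`lane % 4`[20,1]=>0
lane 20: grp=5 (20/4), tig=0 (20%4)
i=1: r=0*2+1=1, c=grp=5
col: 0 vs 5

buggy=0 correct=5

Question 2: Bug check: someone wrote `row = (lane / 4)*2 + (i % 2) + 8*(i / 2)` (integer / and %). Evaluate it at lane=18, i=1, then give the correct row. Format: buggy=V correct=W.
buggy=9 correct=5

`(lane / 4)*2 + (i % 2) + 8*(i / 2)`[18,1]->9
lane 18: g=4 (18/4), t=2 (18%4)
i=1: r=2*2+1=5, c=g=4
row: 9 vs 5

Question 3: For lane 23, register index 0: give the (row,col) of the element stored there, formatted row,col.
L=23=>grp=23>>2=5, tig=23&3=3
[0]=>row 3·2+0=6  col grp=5

6,5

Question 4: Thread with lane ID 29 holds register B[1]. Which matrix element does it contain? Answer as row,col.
lane 29: gid=7 (29/4), tid=1 (29%4)
i=1: r=1*2+1=3, c=gid=7

3,7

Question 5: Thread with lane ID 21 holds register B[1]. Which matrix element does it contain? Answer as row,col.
lane 21⇒21/4=5, 21 mod 4=1
i=1  r:2·1+1⇒3  c:5

3,5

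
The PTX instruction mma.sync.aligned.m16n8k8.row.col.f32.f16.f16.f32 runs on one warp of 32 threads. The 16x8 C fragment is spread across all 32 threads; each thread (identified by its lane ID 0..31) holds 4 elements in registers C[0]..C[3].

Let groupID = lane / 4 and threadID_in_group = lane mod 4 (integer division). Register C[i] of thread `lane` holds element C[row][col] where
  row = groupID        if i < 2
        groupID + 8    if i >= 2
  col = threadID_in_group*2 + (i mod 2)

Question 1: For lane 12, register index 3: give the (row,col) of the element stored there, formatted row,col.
lane 12: gid=3 (12/4), tid=0 (12%4)
i=3: r=3+8=11, c=0*2+1=1

11,1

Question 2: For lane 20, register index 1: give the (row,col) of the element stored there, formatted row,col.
L=20->g=20>>2=5, t=20&3=0
[1]->row 5+0=5  col 0·2+1=1

5,1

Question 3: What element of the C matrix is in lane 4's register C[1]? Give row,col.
1,1

lane 4⇒4/4=1, 4 mod 4=0
i=1  r:1+0⇒1  c:2·0+1⇒1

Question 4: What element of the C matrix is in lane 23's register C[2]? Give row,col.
13,6

lane 23=>23/4=5, 23 mod 4=3
i=2  r:5+8=>13  c:2·3+0=>6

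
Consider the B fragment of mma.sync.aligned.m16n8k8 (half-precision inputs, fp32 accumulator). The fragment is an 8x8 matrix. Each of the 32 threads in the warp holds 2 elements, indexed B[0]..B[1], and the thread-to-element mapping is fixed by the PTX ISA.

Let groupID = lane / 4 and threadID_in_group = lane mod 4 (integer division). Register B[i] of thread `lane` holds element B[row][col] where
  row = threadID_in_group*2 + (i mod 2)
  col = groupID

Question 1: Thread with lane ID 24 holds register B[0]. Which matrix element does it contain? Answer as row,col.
0,6

lane 24: G=6 (24/4), T=0 (24%4)
i=0: r=0*2+0=0, c=G=6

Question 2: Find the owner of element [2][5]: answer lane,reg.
21,0

c=5->g=5  r=2->t=1,b0=0
L=5*4+1=21  i=0=0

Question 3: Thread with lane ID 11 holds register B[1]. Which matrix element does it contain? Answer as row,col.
7,2

L=11->g=11>>2=2, t=11&3=3
[1]->row 3·2+1=7  col g=2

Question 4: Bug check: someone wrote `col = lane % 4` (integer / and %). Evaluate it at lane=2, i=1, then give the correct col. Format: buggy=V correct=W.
`lane % 4`[2,1]->2
2: g=0,t=2
[1] (2*2+1,0) = (5,0)
col: 2 vs 0

buggy=2 correct=0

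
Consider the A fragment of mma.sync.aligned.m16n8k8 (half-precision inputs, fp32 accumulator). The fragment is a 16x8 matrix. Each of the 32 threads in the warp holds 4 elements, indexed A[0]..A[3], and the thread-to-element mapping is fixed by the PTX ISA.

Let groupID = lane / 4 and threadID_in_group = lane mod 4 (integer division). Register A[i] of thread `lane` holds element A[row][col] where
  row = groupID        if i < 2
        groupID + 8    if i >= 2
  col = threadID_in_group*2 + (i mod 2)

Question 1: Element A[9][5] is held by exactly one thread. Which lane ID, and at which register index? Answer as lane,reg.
r: 9->gid=1,r8=1  c: 5->tid=2,i&1=1
L=1*4+2=6  i=1*2+1=3

6,3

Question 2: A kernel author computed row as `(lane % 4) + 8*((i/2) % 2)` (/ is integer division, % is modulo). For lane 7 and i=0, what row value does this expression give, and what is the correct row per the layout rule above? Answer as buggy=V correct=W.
buggy=3 correct=1

`(lane % 4) + 8*((i/2) % 2)`[7,0]→3
lane 7: G=1 (7/4), T=3 (7%4)
i=0: r=1+0=1, c=3*2+0=6
row: 3 vs 1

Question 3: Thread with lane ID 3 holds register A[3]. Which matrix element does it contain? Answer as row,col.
8,7

L=3->gid=3>>2=0, tid=3&3=3
[3]->row 0+8=8  col 3·2+1=7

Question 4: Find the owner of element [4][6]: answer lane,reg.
r=4→G=4,rhi=0  c=6→T=3,p=0
L=4*4+3=19  i=0*2+0=0

19,0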